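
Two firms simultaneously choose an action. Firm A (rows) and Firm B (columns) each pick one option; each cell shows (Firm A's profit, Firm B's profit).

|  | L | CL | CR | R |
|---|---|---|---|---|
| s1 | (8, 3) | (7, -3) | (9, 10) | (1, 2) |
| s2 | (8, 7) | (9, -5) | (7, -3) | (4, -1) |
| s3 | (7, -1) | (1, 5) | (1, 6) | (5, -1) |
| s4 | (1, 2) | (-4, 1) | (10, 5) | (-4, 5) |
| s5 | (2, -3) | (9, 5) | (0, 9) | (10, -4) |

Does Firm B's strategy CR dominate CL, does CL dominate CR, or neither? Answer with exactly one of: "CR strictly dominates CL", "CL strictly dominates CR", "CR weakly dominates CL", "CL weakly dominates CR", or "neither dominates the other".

CR strictly dominates CL

CR's payoffs vs CL's, by Firm A's action — s1: 10>-3, s2: -3>-5, s3: 6>5, s4: 5>1, s5: 9>5.
CR gives a strictly higher payoff against each opponent action, so CR strictly dominates CL.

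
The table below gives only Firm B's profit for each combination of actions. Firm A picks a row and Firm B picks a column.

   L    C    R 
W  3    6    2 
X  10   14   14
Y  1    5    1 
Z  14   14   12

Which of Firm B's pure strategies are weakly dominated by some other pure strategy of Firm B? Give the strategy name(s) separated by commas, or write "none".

L: dominated, since C does at least as well everywhere (W: 6>3, X: 14>10, Y: 5>1, Z: 14=14).
C is not dominated — it holds its own against L at W (6>3); R at W (6>2).
R: dominated, since C does at least as well everywhere (W: 6>2, X: 14=14, Y: 5>1, Z: 14>12).

L, R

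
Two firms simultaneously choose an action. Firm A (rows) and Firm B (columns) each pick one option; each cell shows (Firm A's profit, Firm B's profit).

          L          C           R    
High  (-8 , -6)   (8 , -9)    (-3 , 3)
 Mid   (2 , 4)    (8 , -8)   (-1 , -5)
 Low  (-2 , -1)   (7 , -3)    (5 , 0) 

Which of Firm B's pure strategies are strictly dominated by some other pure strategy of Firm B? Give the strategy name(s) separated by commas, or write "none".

C

L: no other strategy beats it everywhere (C at High (-6>-9); R at Mid (4>-5)).
L strictly dominates C — High: -6>-9, Mid: 4>-8, Low: -1>-3.
Nothing dominates R: L at High (3>-6); C at High (3>-9).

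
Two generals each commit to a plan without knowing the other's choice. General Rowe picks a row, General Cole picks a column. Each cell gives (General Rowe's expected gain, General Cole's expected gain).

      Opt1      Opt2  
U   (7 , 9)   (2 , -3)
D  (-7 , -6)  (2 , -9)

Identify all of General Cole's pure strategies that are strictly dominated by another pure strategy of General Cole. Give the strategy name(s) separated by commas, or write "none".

Opt1: no other strategy beats it everywhere (Opt2 at U (9>-3)).
Opt2: dominated, since Opt1 does at least as well everywhere (U: 9>-3, D: -6>-9).

Opt2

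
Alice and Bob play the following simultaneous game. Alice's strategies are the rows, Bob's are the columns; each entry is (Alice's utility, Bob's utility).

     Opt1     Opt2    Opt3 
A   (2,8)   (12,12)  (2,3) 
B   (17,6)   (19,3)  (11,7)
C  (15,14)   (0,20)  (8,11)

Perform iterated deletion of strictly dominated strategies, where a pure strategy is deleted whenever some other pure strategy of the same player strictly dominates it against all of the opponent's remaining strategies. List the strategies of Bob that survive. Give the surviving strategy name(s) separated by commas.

Opt3

For Alice, B strictly dominates A on the remaining columns (Opt1: 17>2, Opt2: 19>12, Opt3: 11>2); eliminate A.
For Alice, B strictly dominates C on the remaining columns (Opt1: 17>15, Opt2: 19>0, Opt3: 11>8); eliminate C.
For Bob, Opt3 strictly dominates Opt1 on the remaining rows (B: 7>6); eliminate Opt1.
Bob's strategy Opt2 is strictly dominated by Opt3 (B: 7>3) and is removed.
Among the remaining strategies, none is strictly dominated by another pure strategy of the same player, so the elimination stops.
Surviving strategies — Alice: {B}; Bob: {Opt3}.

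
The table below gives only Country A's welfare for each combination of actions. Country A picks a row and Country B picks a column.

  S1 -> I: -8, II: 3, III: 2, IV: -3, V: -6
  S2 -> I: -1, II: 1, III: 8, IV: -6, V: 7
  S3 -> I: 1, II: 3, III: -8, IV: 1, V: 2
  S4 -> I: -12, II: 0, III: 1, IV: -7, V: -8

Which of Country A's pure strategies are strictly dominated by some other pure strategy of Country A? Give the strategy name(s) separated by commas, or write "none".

S4

Nothing dominates S1: S2 at II (3>1); S3 at II (3=3); S4 at I (-8>-12).
Nothing dominates S2: S1 at I (-1>-8); S3 at III (8>-8); S4 at I (-1>-12).
S3 is not dominated — it holds its own against S1 at I (1>-8); S2 at I (1>-1); S4 at I (1>-12).
S1 strictly dominates S4 — I: -8>-12, II: 3>0, III: 2>1, IV: -3>-7, V: -6>-8.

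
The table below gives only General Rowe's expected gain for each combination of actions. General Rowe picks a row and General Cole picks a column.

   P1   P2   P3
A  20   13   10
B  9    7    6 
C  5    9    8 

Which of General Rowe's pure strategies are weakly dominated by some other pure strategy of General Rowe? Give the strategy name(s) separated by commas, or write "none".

Nothing dominates A: B at P1 (20>9); C at P1 (20>5).
A weakly dominates B — P1: 20>9, P2: 13>7, P3: 10>6.
C: dominated, since A does at least as well everywhere (P1: 20>5, P2: 13>9, P3: 10>8).

B, C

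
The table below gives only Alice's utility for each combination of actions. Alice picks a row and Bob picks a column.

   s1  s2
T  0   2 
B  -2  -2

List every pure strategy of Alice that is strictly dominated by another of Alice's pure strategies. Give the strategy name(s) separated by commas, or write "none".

Nothing dominates T: B at s1 (0>-2).
B: dominated, since T does at least as well everywhere (s1: 0>-2, s2: 2>-2).

B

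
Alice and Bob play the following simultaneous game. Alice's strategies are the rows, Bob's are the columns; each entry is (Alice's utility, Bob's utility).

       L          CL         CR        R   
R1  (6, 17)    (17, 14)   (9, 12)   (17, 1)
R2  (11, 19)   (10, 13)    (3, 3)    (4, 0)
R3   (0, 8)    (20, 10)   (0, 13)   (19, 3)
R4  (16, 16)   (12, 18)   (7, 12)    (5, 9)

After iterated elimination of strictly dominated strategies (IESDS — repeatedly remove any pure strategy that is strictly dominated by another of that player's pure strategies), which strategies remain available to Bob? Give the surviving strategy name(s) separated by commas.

L, CL, CR

For Alice, R4 strictly dominates R2 on the remaining columns (L: 16>11, CL: 12>10, CR: 7>3, R: 5>4); eliminate R2.
Bob's strategy R is strictly dominated by L (R1: 17>1, R3: 8>3, R4: 16>9) and is removed.
Among the remaining strategies, none is strictly dominated by another pure strategy of the same player, so the elimination stops.
Surviving strategies — Alice: {R1, R3, R4}; Bob: {L, CL, CR}.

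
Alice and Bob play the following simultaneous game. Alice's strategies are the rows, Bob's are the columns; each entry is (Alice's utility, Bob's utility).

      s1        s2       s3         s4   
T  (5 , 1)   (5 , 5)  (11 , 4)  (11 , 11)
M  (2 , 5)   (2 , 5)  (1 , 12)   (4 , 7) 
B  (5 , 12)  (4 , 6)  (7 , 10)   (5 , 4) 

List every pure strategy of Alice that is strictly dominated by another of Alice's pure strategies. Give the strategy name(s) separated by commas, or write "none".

Nothing dominates T: M at s1 (5>2); B at s1 (5=5).
M is strictly dominated by T (s1: 5>2, s2: 5>2, s3: 11>1, s4: 11>4).
B is not dominated — it holds its own against T at s1 (5=5); M at s1 (5>2).

M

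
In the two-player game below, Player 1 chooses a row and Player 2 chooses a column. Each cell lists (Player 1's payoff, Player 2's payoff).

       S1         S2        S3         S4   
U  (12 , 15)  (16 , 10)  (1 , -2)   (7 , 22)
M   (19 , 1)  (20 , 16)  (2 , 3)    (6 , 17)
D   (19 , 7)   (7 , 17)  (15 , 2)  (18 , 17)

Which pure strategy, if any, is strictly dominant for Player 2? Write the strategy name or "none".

none

S1 fails to dominate S2 at M (1<16).
S2 fails to dominate S1 at U (10<15).
S3 fails to dominate S1 at U (-2<15).
S4 fails to dominate S2 at D (17=17).
No single strategy dominates all the others.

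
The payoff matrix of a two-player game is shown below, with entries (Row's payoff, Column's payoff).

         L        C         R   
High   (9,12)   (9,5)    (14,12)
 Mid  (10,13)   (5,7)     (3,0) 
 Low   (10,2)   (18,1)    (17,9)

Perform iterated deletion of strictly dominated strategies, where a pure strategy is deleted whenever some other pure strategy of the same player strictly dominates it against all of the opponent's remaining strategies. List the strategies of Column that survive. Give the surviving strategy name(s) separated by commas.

Row High is eliminated: Low beats it against every remaining column (L: 10>9, C: 18>9, R: 17>14).
Column C is eliminated: L beats it against every remaining row (Mid: 13>7, Low: 2>1).
Among the remaining strategies, none is strictly dominated by another pure strategy of the same player, so the elimination stops.
Surviving strategies — Row: {Mid, Low}; Column: {L, R}.

L, R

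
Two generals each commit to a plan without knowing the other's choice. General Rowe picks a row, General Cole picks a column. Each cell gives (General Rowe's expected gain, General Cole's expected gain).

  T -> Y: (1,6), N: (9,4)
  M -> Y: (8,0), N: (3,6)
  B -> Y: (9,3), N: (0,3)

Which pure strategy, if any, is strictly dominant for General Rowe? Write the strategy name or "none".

none

T fails to dominate M at Y (1<8).
M fails to dominate T at N (3<9).
B fails to dominate T at N (0<9).
No single strategy dominates all the others.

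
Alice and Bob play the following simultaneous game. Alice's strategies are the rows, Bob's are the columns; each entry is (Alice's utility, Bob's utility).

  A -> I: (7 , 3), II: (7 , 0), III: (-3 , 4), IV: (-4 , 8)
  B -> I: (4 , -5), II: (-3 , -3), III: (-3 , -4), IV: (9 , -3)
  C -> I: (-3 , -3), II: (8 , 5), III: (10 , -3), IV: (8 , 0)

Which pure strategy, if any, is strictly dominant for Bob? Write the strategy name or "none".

none

I fails to dominate II at B (-5<-3).
II fails to dominate I at A (0<3).
III fails to dominate I at C (-3=-3).
IV fails to dominate II at B (-3=-3).
No single strategy dominates all the others.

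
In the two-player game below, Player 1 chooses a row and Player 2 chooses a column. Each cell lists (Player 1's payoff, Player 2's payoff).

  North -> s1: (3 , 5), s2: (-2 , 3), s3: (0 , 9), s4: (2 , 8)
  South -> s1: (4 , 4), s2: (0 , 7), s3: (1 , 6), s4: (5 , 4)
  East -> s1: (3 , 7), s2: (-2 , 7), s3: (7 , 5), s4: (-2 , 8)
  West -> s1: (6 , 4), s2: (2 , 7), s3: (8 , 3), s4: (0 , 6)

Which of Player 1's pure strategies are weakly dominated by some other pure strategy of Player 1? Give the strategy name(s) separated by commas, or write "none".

North, East

North: dominated, since South does at least as well everywhere (s1: 4>3, s2: 0>-2, s3: 1>0, s4: 5>2).
South is not dominated — it holds its own against North at s1 (4>3); East at s1 (4>3); West at s4 (5>0).
West weakly dominates East — s1: 6>3, s2: 2>-2, s3: 8>7, s4: 0>-2.
West is not dominated — it holds its own against North at s1 (6>3); South at s1 (6>4); East at s1 (6>3).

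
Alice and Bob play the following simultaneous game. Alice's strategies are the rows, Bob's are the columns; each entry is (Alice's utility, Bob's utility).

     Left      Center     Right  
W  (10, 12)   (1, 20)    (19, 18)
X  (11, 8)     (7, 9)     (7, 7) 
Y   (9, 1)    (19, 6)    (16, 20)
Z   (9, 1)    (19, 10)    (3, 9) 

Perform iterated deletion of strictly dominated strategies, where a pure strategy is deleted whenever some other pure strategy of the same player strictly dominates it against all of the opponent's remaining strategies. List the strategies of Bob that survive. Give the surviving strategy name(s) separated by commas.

Center, Right

Column Left is eliminated: Center beats it against every remaining row (W: 20>12, X: 9>8, Y: 6>1, Z: 10>1).
For Alice, Y strictly dominates X on the remaining columns (Center: 19>7, Right: 16>7); eliminate X.
Among the remaining strategies, none is strictly dominated by another pure strategy of the same player, so the elimination stops.
Surviving strategies — Alice: {W, Y, Z}; Bob: {Center, Right}.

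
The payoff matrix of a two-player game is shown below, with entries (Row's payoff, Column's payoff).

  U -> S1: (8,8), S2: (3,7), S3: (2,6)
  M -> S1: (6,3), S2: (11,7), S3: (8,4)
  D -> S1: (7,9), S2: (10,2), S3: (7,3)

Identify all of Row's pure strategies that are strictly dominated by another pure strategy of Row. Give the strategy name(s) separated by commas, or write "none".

U is not dominated — it holds its own against M at S1 (8>6); D at S1 (8>7).
M: no other strategy beats it everywhere (U at S2 (11>3); D at S2 (11>10)).
D: no other strategy beats it everywhere (U at S2 (10>3); M at S1 (7>6)).

none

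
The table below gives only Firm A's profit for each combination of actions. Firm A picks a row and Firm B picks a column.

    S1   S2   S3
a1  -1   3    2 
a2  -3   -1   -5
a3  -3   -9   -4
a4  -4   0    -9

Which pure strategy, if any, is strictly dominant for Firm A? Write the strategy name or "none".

a1

a1 vs a2: S1: -1>-3, S2: 3>-1, S3: 2>-5.
a1 vs a3: S1: -1>-3, S2: 3>-9, S3: 2>-4.
a1 vs a4: S1: -1>-4, S2: 3>0, S3: 2>-9.
a1 strictly beats every other strategy against every opponent action, so it is strictly dominant.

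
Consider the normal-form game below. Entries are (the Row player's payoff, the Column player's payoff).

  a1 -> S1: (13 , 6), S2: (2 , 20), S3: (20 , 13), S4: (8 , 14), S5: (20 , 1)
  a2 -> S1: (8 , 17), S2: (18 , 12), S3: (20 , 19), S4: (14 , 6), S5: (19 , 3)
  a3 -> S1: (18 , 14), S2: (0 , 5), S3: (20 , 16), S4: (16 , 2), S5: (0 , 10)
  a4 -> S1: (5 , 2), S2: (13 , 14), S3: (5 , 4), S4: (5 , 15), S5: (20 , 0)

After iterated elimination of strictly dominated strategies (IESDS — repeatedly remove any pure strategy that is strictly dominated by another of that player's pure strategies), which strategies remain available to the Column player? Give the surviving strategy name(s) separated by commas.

S2, S3

Column S1 is eliminated: S3 beats it against every remaining row (a1: 13>6, a2: 19>17, a3: 16>14, a4: 4>2).
Column S5 is eliminated: S3 beats it against every remaining row (a1: 13>1, a2: 19>3, a3: 16>10, a4: 4>0).
For the Row player, a2 strictly dominates a4 on the remaining columns (S2: 18>13, S3: 20>5, S4: 14>5); eliminate a4.
Column S4 is eliminated: S2 beats it against every remaining row (a1: 20>14, a2: 12>6, a3: 5>2).
Among the remaining strategies, none is strictly dominated by another pure strategy of the same player, so the elimination stops.
Surviving strategies — the Row player: {a1, a2, a3}; the Column player: {S2, S3}.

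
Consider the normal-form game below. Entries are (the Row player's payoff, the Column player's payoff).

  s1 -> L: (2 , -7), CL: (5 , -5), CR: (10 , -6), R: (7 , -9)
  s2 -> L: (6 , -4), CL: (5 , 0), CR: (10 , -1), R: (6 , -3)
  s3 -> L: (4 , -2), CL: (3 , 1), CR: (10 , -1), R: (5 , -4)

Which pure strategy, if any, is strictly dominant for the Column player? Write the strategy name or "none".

CL vs L: s1: -5>-7, s2: 0>-4, s3: 1>-2.
CL vs CR: s1: -5>-6, s2: 0>-1, s3: 1>-1.
CL vs R: s1: -5>-9, s2: 0>-3, s3: 1>-4.
CL strictly beats every other strategy against every opponent action, so it is strictly dominant.

CL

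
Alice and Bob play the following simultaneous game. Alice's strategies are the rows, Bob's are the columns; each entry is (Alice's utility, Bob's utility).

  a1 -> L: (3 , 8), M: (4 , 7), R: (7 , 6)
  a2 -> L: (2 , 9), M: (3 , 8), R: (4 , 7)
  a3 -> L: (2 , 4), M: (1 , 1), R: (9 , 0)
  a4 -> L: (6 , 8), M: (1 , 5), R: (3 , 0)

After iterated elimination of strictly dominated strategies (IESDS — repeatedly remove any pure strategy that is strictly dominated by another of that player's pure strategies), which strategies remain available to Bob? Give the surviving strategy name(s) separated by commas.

Alice's strategy a2 is strictly dominated by a1 (L: 3>2, M: 4>3, R: 7>4) and is removed.
For Bob, L strictly dominates M on the remaining rows (a1: 8>7, a3: 4>1, a4: 8>5); eliminate M.
Bob's strategy R is strictly dominated by L (a1: 8>6, a3: 4>0, a4: 8>0) and is removed.
Alice's strategy a1 is strictly dominated by a4 (L: 6>3) and is removed.
For Alice, a4 strictly dominates a3 on the remaining columns (L: 6>2); eliminate a3.
Among the remaining strategies, none is strictly dominated by another pure strategy of the same player, so the elimination stops.
Surviving strategies — Alice: {a4}; Bob: {L}.

L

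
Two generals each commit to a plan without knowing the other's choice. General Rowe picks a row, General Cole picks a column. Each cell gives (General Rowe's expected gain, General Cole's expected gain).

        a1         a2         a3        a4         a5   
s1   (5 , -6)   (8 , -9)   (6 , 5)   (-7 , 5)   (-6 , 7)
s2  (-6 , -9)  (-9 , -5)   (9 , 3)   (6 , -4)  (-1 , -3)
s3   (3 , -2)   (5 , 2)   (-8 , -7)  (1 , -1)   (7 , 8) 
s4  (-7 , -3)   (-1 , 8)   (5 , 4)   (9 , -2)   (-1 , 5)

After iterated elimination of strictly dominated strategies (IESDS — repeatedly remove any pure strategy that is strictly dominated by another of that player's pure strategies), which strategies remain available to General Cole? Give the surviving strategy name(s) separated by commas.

a2, a3, a5

Column a1 is eliminated: a4 beats it against every remaining row (s1: 5>-6, s2: -4>-9, s3: -1>-2, s4: -2>-3).
Column a4 is eliminated: a5 beats it against every remaining row (s1: 7>5, s2: -3>-4, s3: 8>-1, s4: 5>-2).
Among the remaining strategies, none is strictly dominated by another pure strategy of the same player, so the elimination stops.
Surviving strategies — General Rowe: {s1, s2, s3, s4}; General Cole: {a2, a3, a5}.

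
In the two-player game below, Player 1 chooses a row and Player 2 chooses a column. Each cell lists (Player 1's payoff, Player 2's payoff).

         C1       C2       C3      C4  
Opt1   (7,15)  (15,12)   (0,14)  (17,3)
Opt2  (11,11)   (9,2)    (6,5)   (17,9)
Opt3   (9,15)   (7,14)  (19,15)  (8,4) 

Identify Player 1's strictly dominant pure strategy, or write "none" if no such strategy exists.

Opt1 fails to dominate Opt2 at C1 (7<11).
Opt2 fails to dominate Opt1 at C2 (9<15).
Opt3 fails to dominate Opt1 at C2 (7<15).
No single strategy dominates all the others.

none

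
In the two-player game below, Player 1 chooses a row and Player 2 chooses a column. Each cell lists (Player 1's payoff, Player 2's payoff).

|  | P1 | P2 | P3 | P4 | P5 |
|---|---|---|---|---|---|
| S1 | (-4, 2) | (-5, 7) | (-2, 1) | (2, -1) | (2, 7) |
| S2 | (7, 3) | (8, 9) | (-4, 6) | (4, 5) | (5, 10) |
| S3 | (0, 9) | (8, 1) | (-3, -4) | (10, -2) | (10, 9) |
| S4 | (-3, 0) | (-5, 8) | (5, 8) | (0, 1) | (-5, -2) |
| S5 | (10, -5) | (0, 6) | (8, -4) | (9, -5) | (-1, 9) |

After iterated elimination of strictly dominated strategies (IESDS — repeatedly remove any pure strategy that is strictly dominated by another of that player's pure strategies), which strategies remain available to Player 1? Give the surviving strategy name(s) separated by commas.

S2, S3, S5

For Player 1, S5 strictly dominates S4 on the remaining columns (P1: 10>-3, P2: 0>-5, P3: 8>5, P4: 9>0, P5: -1>-5); eliminate S4.
Column P3 is eliminated: P2 beats it against every remaining row (S1: 7>1, S2: 9>6, S3: 1>-4, S5: 6>-4).
Row S1 is eliminated: S2 beats it against every remaining column (P1: 7>-4, P2: 8>-5, P4: 4>2, P5: 5>2).
Player 2's strategy P2 is strictly dominated by P5 (S2: 10>9, S3: 9>1, S5: 9>6) and is removed.
Player 2's strategy P4 is strictly dominated by P5 (S2: 10>5, S3: 9>-2, S5: 9>-5) and is removed.
Among the remaining strategies, none is strictly dominated by another pure strategy of the same player, so the elimination stops.
Surviving strategies — Player 1: {S2, S3, S5}; Player 2: {P1, P5}.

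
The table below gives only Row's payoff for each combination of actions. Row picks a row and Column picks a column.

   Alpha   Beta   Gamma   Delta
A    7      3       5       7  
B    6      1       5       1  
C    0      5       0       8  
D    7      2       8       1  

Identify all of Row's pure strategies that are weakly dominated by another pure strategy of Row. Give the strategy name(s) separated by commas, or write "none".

Nothing dominates A: B at Alpha (7>6); C at Alpha (7>0); D at Beta (3>2).
A weakly dominates B — Alpha: 7>6, Beta: 3>1, Gamma: 5=5, Delta: 7>1.
C: no other strategy beats it everywhere (A at Beta (5>3); B at Beta (5>1); D at Beta (5>2)).
D is not dominated — it holds its own against A at Gamma (8>5); B at Alpha (7>6); C at Alpha (7>0).

B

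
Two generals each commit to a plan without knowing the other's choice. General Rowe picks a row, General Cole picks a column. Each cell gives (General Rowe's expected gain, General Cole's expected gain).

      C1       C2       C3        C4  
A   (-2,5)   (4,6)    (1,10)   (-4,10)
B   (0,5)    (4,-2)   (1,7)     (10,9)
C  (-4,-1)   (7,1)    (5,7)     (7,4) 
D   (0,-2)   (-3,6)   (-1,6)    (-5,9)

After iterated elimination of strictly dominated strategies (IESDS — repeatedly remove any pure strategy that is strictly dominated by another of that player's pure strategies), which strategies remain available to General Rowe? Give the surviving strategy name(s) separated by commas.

B, C

Column C1 is eliminated: C3 beats it against every remaining row (A: 10>5, B: 7>5, C: 7>-1, D: 6>-2).
General Rowe's strategy A is strictly dominated by C (C2: 7>4, C3: 5>1, C4: 7>-4) and is removed.
For General Rowe, B strictly dominates D on the remaining columns (C2: 4>-3, C3: 1>-1, C4: 10>-5); eliminate D.
Column C2 is eliminated: C3 beats it against every remaining row (B: 7>-2, C: 7>1).
Among the remaining strategies, none is strictly dominated by another pure strategy of the same player, so the elimination stops.
Surviving strategies — General Rowe: {B, C}; General Cole: {C3, C4}.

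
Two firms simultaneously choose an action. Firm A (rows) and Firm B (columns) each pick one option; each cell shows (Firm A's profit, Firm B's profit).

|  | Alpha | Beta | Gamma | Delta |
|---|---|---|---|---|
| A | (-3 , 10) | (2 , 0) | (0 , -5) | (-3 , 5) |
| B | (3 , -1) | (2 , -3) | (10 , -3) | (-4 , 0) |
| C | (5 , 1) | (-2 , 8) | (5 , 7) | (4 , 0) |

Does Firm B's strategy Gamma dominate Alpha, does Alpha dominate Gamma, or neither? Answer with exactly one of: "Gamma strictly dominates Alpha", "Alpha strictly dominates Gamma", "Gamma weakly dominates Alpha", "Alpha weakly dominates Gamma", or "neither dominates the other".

neither dominates the other

Gamma's payoffs vs Alpha's, by Firm A's action — A: -5<10, B: -3<-1, C: 7>1.
Gamma does better at C but worse at A, B; neither strategy dominates the other.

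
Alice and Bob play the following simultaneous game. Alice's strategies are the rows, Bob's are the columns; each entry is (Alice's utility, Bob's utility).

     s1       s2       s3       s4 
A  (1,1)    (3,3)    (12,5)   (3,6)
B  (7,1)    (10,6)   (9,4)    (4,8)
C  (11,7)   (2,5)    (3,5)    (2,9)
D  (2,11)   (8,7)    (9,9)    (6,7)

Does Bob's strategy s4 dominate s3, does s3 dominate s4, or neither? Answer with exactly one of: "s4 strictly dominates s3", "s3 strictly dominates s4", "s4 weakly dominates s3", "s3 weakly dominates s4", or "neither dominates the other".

neither dominates the other

Compare s4 to s3 across every action of Alice: A: 6>5, B: 8>4, C: 9>5, D: 7<9.
s4 does better at A, B, C but worse at D; neither strategy dominates the other.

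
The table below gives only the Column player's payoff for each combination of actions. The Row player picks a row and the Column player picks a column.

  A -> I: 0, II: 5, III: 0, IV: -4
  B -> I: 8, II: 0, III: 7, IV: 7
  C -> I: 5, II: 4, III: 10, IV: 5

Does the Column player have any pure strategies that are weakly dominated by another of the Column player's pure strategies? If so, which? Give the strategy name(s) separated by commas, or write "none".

IV

Nothing dominates I: II at B (8>0); III at B (8>7); IV at A (0>-4).
II is not dominated — it holds its own against I at A (5>0); III at A (5>0); IV at A (5>-4).
Nothing dominates III: I at C (10>5); II at B (7>0); IV at A (0>-4).
IV: dominated, since I does at least as well everywhere (A: 0>-4, B: 8>7, C: 5=5).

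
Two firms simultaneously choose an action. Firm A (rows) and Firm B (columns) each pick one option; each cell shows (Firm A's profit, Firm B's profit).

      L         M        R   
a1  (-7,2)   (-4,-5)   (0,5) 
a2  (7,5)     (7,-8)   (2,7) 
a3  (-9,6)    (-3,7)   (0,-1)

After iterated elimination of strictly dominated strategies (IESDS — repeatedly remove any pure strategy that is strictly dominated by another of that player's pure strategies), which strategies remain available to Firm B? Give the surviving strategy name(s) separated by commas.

R

Row a1 is eliminated: a2 beats it against every remaining column (L: 7>-7, M: 7>-4, R: 2>0).
Firm A's strategy a3 is strictly dominated by a2 (L: 7>-9, M: 7>-3, R: 2>0) and is removed.
For Firm B, R strictly dominates L on the remaining rows (a2: 7>5); eliminate L.
Column M is eliminated: R beats it against every remaining row (a2: 7>-8).
Among the remaining strategies, none is strictly dominated by another pure strategy of the same player, so the elimination stops.
Surviving strategies — Firm A: {a2}; Firm B: {R}.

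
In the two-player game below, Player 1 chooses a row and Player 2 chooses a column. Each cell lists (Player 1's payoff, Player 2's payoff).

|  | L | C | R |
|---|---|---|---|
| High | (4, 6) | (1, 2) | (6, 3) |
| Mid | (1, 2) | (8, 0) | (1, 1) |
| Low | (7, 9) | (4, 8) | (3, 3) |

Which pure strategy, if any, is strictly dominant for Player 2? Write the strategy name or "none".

L

L vs C: High: 6>2, Mid: 2>0, Low: 9>8.
L vs R: High: 6>3, Mid: 2>1, Low: 9>3.
L strictly beats every other strategy against every opponent action, so it is strictly dominant.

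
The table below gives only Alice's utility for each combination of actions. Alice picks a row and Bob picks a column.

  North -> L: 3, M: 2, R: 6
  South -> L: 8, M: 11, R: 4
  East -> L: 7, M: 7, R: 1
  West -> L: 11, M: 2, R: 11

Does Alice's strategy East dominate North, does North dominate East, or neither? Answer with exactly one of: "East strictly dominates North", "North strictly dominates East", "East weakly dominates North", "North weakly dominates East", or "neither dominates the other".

neither dominates the other

Compare East to North across each choice by Bob: L: 7>3, M: 7>2, R: 1<6.
East does better at L, M but worse at R; neither strategy dominates the other.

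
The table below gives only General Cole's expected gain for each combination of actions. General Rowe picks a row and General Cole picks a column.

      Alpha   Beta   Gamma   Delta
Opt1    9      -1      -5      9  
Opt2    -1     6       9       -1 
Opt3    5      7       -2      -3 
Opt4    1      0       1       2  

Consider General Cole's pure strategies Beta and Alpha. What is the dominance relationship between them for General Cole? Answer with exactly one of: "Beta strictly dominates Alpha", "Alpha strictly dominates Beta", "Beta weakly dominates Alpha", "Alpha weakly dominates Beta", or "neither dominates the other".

Compare Beta to Alpha across every action of General Rowe: Opt1: -1<9, Opt2: 6>-1, Opt3: 7>5, Opt4: 0<1.
Beta does better at Opt2, Opt3 but worse at Opt1, Opt4; neither strategy dominates the other.

neither dominates the other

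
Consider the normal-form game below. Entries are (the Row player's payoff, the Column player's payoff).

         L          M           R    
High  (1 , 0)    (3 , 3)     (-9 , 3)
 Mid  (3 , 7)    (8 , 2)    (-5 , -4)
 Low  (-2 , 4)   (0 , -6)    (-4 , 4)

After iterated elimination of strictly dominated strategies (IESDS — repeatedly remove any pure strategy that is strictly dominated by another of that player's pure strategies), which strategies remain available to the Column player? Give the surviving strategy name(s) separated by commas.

The Row player's strategy High is strictly dominated by Mid (L: 3>1, M: 8>3, R: -5>-9) and is removed.
Column M is eliminated: L beats it against every remaining row (Mid: 7>2, Low: 4>-6).
Among the remaining strategies, none is strictly dominated by another pure strategy of the same player, so the elimination stops.
Surviving strategies — the Row player: {Mid, Low}; the Column player: {L, R}.

L, R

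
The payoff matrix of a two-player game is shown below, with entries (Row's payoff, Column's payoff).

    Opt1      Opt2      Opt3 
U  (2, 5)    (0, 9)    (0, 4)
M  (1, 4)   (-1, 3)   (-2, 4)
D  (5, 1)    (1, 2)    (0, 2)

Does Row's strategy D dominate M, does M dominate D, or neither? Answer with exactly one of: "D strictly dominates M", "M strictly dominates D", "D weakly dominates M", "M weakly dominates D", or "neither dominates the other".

D strictly dominates M

D's payoffs vs M's, by Column's action — Opt1: 5>1, Opt2: 1>-1, Opt3: 0>-2.
Every comparison favours D, so D strictly dominates M.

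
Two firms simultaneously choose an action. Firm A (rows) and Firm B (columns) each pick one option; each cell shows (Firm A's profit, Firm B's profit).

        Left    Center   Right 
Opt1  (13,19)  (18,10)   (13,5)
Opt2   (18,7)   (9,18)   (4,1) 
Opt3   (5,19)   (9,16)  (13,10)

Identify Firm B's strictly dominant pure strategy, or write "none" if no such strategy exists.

Left fails to dominate Center at Opt2 (7<18).
Center fails to dominate Left at Opt1 (10<19).
Right fails to dominate Left at Opt1 (5<19).
No single strategy dominates all the others.

none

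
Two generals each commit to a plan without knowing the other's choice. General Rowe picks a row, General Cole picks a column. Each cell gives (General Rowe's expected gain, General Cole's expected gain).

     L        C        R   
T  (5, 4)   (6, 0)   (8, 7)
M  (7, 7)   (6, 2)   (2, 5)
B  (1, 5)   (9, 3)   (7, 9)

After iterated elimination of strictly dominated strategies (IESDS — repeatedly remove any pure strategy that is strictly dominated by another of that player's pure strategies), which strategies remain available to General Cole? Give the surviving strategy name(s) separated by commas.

Column C is eliminated: L beats it against every remaining row (T: 4>0, M: 7>2, B: 5>3).
General Rowe's strategy B is strictly dominated by T (L: 5>1, R: 8>7) and is removed.
Among the remaining strategies, none is strictly dominated by another pure strategy of the same player, so the elimination stops.
Surviving strategies — General Rowe: {T, M}; General Cole: {L, R}.

L, R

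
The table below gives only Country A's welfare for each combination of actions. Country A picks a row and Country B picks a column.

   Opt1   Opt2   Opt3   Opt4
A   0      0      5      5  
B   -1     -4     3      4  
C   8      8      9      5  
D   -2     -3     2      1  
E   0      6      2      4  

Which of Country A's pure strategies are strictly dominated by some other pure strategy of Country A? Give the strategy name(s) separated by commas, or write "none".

B, D, E

A: no other strategy beats it everywhere (B at Opt1 (0>-1); C at Opt4 (5=5); D at Opt1 (0>-2); E at Opt1 (0=0)).
A strictly dominates B — Opt1: 0>-1, Opt2: 0>-4, Opt3: 5>3, Opt4: 5>4.
Nothing dominates C: A at Opt1 (8>0); B at Opt1 (8>-1); D at Opt1 (8>-2); E at Opt1 (8>0).
A strictly dominates D — Opt1: 0>-2, Opt2: 0>-3, Opt3: 5>2, Opt4: 5>1.
E is strictly dominated by C (Opt1: 8>0, Opt2: 8>6, Opt3: 9>2, Opt4: 5>4).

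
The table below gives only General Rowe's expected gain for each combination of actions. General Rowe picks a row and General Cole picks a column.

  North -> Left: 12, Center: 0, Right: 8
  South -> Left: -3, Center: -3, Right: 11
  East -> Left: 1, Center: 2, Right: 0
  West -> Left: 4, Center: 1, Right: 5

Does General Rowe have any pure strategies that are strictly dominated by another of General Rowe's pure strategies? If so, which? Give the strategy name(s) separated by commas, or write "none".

none

North is not dominated — it holds its own against South at Left (12>-3); East at Left (12>1); West at Left (12>4).
South: no other strategy beats it everywhere (North at Right (11>8); East at Right (11>0); West at Right (11>5)).
Nothing dominates East: North at Center (2>0); South at Left (1>-3); West at Center (2>1).
West is not dominated — it holds its own against North at Center (1>0); South at Left (4>-3); East at Left (4>1).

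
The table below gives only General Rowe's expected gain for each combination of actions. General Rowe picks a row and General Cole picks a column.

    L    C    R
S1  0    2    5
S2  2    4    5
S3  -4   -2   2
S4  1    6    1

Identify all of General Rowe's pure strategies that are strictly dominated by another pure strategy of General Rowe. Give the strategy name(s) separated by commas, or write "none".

Nothing dominates S1: S2 at R (5=5); S3 at L (0>-4); S4 at R (5>1).
S2 is not dominated — it holds its own against S1 at L (2>0); S3 at L (2>-4); S4 at L (2>1).
S3 is strictly dominated by S1 (L: 0>-4, C: 2>-2, R: 5>2).
Nothing dominates S4: S1 at L (1>0); S2 at C (6>4); S3 at L (1>-4).

S3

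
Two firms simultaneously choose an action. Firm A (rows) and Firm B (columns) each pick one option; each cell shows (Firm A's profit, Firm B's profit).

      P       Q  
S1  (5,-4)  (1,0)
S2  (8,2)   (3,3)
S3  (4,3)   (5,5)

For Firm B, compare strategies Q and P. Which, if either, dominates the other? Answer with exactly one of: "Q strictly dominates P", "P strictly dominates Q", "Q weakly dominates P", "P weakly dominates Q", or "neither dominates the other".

Q strictly dominates P

Compare Q to P across each choice by Firm A: S1: 0>-4, S2: 3>2, S3: 5>3.
Every comparison favours Q, so Q strictly dominates P.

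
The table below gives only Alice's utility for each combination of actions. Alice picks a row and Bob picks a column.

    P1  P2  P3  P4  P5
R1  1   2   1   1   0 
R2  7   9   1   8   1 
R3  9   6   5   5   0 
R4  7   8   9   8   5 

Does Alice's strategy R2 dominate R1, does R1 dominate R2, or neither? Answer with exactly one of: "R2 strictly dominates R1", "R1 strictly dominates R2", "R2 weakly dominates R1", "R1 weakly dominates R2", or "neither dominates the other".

Compare R2 to R1 across every action of Bob: P1: 7>1, P2: 9>2, P3: 1=1, P4: 8>1, P5: 1>0.
R2 is at least as good everywhere and strictly better somewhere (tied only at P3), so R2 weakly but not strictly dominates R1.

R2 weakly dominates R1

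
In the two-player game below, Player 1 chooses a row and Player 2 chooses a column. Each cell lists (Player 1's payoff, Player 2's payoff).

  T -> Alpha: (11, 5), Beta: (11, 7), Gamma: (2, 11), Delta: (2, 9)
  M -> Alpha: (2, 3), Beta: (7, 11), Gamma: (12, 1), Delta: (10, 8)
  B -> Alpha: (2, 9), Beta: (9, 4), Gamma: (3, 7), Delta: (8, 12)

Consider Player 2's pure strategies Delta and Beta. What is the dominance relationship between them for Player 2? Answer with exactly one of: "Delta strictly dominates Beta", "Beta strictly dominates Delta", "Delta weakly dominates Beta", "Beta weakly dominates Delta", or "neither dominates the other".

neither dominates the other

Compare Delta to Beta across each choice by Player 1: T: 9>7, M: 8<11, B: 12>4.
Delta does better at T, B but worse at M; neither strategy dominates the other.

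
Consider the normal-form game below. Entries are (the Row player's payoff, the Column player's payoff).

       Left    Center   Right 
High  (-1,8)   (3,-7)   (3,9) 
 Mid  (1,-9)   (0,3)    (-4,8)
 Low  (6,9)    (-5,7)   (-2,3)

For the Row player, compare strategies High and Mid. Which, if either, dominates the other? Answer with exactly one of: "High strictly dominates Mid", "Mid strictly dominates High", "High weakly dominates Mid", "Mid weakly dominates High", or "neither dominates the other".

neither dominates the other

Compare High to Mid across every action of the Column player: Left: -1<1, Center: 3>0, Right: 3>-4.
High does better at Center, Right but worse at Left; neither strategy dominates the other.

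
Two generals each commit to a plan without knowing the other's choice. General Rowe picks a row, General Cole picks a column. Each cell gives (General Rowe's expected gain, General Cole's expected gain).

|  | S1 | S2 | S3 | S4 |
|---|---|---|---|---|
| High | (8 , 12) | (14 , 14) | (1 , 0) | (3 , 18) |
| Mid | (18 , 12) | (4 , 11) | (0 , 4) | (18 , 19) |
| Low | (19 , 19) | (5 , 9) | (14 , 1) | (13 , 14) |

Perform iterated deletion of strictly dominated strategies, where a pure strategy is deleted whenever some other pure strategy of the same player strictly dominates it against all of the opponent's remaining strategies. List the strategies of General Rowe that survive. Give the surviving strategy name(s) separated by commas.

Column S2 is eliminated: S4 beats it against every remaining row (High: 18>14, Mid: 19>11, Low: 14>9).
Row High is eliminated: Low beats it against every remaining column (S1: 19>8, S3: 14>1, S4: 13>3).
General Cole's strategy S3 is strictly dominated by S1 (Mid: 12>4, Low: 19>1) and is removed.
Among the remaining strategies, none is strictly dominated by another pure strategy of the same player, so the elimination stops.
Surviving strategies — General Rowe: {Mid, Low}; General Cole: {S1, S4}.

Mid, Low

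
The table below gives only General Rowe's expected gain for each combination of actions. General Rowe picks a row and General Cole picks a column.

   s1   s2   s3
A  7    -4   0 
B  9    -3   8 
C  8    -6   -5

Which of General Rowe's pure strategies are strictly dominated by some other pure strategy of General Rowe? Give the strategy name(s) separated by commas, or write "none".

B strictly dominates A — s1: 9>7, s2: -3>-4, s3: 8>0.
Nothing dominates B: A at s1 (9>7); C at s1 (9>8).
C: dominated, since B does at least as well everywhere (s1: 9>8, s2: -3>-6, s3: 8>-5).

A, C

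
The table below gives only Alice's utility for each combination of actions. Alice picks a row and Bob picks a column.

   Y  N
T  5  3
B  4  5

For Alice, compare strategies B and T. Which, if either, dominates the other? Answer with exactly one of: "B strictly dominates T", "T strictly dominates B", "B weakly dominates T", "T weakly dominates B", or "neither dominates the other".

B's payoffs vs T's, by Bob's action — Y: 4<5, N: 5>3.
B does better at N but worse at Y; neither strategy dominates the other.

neither dominates the other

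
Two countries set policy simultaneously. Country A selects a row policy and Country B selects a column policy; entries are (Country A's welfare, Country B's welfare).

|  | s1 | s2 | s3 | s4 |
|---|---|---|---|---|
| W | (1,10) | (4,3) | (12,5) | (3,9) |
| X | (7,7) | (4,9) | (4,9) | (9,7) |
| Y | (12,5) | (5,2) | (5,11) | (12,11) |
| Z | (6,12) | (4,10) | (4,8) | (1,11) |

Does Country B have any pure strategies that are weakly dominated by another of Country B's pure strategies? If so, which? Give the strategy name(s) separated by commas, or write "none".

s1: no other strategy beats it everywhere (s2 at W (10>3); s3 at W (10>5); s4 at W (10>9)).
s2 is not dominated — it holds its own against s1 at X (9>7); s3 at Z (10>8); s4 at X (9>7).
s3: no other strategy beats it everywhere (s1 at X (9>7); s2 at W (5>3); s4 at X (9>7)).
s4: no other strategy beats it everywhere (s1 at Y (11>5); s2 at W (9>3); s3 at W (9>5)).

none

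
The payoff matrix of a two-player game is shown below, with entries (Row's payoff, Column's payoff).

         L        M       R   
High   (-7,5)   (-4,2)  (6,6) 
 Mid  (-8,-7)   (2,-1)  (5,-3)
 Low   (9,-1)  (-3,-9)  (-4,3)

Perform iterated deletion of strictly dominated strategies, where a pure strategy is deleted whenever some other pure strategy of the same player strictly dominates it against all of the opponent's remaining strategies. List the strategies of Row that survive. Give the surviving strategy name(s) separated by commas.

Column L is eliminated: R beats it against every remaining row (High: 6>5, Mid: -3>-7, Low: 3>-1).
Row's strategy Low is strictly dominated by Mid (M: 2>-3, R: 5>-4) and is removed.
Among the remaining strategies, none is strictly dominated by another pure strategy of the same player, so the elimination stops.
Surviving strategies — Row: {High, Mid}; Column: {M, R}.

High, Mid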